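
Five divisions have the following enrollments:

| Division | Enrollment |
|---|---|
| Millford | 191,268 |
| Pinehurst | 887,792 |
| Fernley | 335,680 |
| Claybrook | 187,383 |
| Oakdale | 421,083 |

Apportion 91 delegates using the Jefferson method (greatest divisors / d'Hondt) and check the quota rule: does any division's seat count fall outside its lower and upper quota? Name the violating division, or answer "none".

Standard quotas: Millford 8.603, Pinehurst 39.931, Fernley 15.098, Claybrook 8.428, Oakdale 18.940.
Jefferson allocation: Millford 8, Pinehurst 41, Fernley 15, Claybrook 8, Oakdale 19.
Pinehurst has quota 39.931 (lower 39, upper 40) but receives 41 — outside the quota interval.

Pinehurst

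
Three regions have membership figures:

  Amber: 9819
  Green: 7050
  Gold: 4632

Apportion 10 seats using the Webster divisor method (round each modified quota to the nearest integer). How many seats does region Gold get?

Standard divisor 21501/10 ≈ 2150.1; standard quotas: Amber 4.567, Green 3.279, Gold 2.154.
Rounding to the nearest integer gives Amber 5, Green 3, Gold 2 — total 10, matching the house size, so no adjustment is needed.
Gold receives 2.

2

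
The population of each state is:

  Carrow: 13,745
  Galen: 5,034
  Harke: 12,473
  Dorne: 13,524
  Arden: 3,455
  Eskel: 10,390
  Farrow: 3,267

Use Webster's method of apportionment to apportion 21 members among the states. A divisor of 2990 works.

With modified divisor 2990: modified quotas Carrow 4.597, Galen 1.684, Harke 4.172, Dorne 4.523, Arden 1.156, Eskel 3.475, Farrow 1.093.
Rounding to the nearest integer: Carrow 5, Galen 2, Harke 4, Dorne 5, Arden 1, Eskel 3, Farrow 1 (total 21).

Carrow=5, Galen=2, Harke=4, Dorne=5, Arden=1, Eskel=3, Farrow=1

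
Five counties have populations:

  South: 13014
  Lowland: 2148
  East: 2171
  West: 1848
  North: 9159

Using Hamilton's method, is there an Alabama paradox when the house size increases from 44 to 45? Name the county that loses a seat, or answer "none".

At 44 seats: South 20, Lowland 3, East 4, West 3, North 14.
At 45 seats: South 21, Lowland 3, East 3, West 3, North 15.
East drops from 4 to 3.

East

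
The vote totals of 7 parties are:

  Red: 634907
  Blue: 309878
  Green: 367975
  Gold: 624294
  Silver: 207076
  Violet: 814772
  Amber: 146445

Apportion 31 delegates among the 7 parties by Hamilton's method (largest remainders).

Standard divisor: 3105347 ÷ 31 ≈ 100172.484.
Standard quotas: Red 6.3381, Blue 3.0934, Green 3.6734, Gold 6.2322, Silver 2.0672, Violet 8.1337, Amber 1.4619.
Lower quotas: Red 6, Blue 3, Green 3, Gold 6, Silver 2, Violet 8, Amber 1 (sum 29, leaving 2 seats).
Remainders in descending order: Green 0.6734, Amber 0.4619, Red 0.3381, Gold 0.2322, Violet 0.1337, Blue 0.0934, Silver 0.0672.
Largest remainders: Green, Amber receive the extra seats.

Red=6, Blue=3, Green=4, Gold=6, Silver=2, Violet=8, Amber=2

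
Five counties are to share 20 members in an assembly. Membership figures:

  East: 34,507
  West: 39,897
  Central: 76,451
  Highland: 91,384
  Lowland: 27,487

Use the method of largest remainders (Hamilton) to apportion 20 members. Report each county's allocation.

The standard divisor is 269726/20 ≈ 13486.3.
Standard quotas: East 2.5587, West 2.9583, Central 5.6688, Highland 6.7761, Lowland 2.0381.
Lower quotas: East 2, West 2, Central 5, Highland 6, Lowland 2 (sum 17, leaving 3 seats).
Remainders in descending order: West 0.9583, Highland 0.7761, Central 0.6688, East 0.5587, Lowland 0.0381.
Largest remainders: West, Highland, Central receive the extra seats.

East 2; West 3; Central 6; Highland 7; Lowland 2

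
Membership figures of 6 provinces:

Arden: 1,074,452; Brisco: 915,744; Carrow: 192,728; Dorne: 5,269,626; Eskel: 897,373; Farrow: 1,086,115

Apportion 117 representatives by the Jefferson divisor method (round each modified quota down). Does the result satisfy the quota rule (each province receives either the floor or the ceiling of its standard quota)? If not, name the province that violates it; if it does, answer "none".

Standard quotas: Arden 13.322, Brisco 11.355, Carrow 2.390, Dorne 65.340, Eskel 11.127, Farrow 13.467.
Jefferson allocation: Arden 13, Brisco 11, Carrow 2, Dorne 67, Eskel 11, Farrow 13.
Dorne has quota 65.340 (lower 65, upper 66) but receives 67 — outside the quota interval.

Dorne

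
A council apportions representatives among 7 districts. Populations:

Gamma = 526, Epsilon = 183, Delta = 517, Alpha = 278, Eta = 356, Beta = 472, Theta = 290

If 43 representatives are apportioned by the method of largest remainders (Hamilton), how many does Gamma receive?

The standard divisor is 2622/43 ≈ 60.977.
Standard quotas: Gamma 8.626, Epsilon 3.001, Delta 8.479, Alpha 4.559, Eta 5.838, Beta 7.741, Theta 4.756.
Lower quotas: Gamma 8, Epsilon 3, Delta 8, Alpha 4, Eta 5, Beta 7, Theta 4 (sum 39, leaving 4 seats).
Remainders in descending order: Eta 0.838, Theta 0.756, Beta 0.741, Gamma 0.626, Alpha 0.559, Delta 0.479, Epsilon 0.001.
The surplus seats go to Eta, Theta, Beta, Gamma.
Gamma receives 9.

9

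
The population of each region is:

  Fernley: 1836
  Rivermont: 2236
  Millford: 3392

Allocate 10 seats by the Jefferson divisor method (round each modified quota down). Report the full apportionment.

Standard divisor 7464/10 ≈ 746.4; standard quotas: Fernley 2.460, Rivermont 2.996, Millford 4.544.
Rounding down gives 2, 2, 4 = 8 seats, so the divisor must be adjusted.
With modified divisor 650: modified quotas Fernley 2.825, Rivermont 3.440, Millford 5.218.
Rounding down: Fernley 2, Rivermont 3, Millford 5 (total 10).

Fernley=2, Rivermont=3, Millford=5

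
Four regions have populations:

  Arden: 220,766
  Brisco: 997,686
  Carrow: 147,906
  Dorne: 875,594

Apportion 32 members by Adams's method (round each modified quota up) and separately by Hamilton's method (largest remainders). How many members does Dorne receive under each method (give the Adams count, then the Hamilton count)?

12 and 13

Adams: Arden 3, Brisco 14, Carrow 3, Dorne 12.
Hamilton: Arden 3, Brisco 14, Carrow 2, Dorne 13.
Dorne gets 12 under Adams and 13 under Hamilton.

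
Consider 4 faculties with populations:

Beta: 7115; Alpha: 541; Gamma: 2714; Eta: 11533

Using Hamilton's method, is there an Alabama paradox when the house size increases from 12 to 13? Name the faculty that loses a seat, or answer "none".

none

At 12 seats: Beta 4, Alpha 0, Gamma 2, Eta 6.
At 13 seats: Beta 4, Alpha 0, Gamma 2, Eta 7.
No faculty's allocation decreased.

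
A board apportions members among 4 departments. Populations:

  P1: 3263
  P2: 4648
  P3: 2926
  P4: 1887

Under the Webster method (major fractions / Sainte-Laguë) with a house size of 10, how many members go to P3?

2

Standard divisor 12724/10 ≈ 1272.4; standard quotas: P1 2.564, P2 3.653, P3 2.300, P4 1.483.
Rounding to the nearest integer gives P1 3, P2 4, P3 2, P4 1 — total 10, matching the house size, so no adjustment is needed.
P3 receives 2.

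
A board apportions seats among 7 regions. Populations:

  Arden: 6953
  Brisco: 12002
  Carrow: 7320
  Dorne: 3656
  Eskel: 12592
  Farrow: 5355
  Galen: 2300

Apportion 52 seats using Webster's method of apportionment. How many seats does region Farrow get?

Standard divisor 50178/52 ≈ 964.962; standard quotas: Arden 7.205, Brisco 12.438, Carrow 7.586, Dorne 3.789, Eskel 13.049, Farrow 5.549, Galen 2.384.
Rounding to the nearest integer gives Arden 7, Brisco 12, Carrow 8, Dorne 4, Eskel 13, Farrow 6, Galen 2 — total 52, matching the house size, so no adjustment is needed.
Farrow receives 6.

6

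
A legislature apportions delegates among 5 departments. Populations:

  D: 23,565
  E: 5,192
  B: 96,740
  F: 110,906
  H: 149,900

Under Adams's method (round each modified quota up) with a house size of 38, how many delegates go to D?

3

Standard divisor 386303/38 ≈ 10165.868; standard quotas: D 2.318, E 0.511, B 9.516, F 10.910, H 14.745.
Rounding up gives 3, 1, 10, 11, 15 = 40 seats, so the divisor must be adjusted.
With modified divisor 10900: modified quotas D 2.162, E 0.476, B 8.875, F 10.175, H 13.752.
Rounding up: D 3, E 1, B 9, F 11, H 14 (total 38).
D receives 3.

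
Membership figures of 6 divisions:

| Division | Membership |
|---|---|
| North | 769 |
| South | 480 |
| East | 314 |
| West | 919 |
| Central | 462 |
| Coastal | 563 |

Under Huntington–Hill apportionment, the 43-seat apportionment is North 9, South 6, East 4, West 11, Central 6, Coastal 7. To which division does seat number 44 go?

Priority for the next seat is population ÷ (√(s·(s+1))).
Priorities: North 81.060, South 74.066, East 70.213, West 79.989, Central 71.288, Coastal 75.234.
Highest priority: North.

North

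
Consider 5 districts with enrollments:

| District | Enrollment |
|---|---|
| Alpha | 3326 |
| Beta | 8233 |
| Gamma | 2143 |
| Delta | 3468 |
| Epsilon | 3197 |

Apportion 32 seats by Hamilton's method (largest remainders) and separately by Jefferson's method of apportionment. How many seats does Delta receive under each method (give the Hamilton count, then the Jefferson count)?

Hamilton: Alpha 5, Beta 13, Gamma 3, Delta 6, Epsilon 5.
Jefferson: Alpha 5, Beta 14, Gamma 3, Delta 5, Epsilon 5.
Delta gets 6 under Hamilton and 5 under Jefferson.

6 and 5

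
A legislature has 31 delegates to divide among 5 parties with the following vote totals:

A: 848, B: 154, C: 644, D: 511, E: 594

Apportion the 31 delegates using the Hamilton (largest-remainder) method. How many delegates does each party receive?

A: 9, B: 2, C: 7, D: 6, E: 7

Standard divisor: 2751 ÷ 31 ≈ 88.742.
Standard quotas: A 9.556, B 1.735, C 7.257, D 5.758, E 6.694.
Lower quotas: A 9, B 1, C 7, D 5, E 6 (sum 28, leaving 3 seats).
Remainders in descending order: D 0.758, B 0.735, E 0.694, A 0.556, C 0.257.
The surplus seats go to D, B, E.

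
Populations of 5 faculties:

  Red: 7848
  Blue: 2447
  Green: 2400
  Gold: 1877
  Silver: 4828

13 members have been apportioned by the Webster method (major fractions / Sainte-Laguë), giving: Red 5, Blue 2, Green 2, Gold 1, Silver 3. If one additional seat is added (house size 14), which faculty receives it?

Red

Priority for the next seat is population ÷ (current seats + 0.5).
Priorities: Red 1426.909, Blue 978.800, Green 960.000, Gold 1251.333, Silver 1379.429.
Highest priority: Red.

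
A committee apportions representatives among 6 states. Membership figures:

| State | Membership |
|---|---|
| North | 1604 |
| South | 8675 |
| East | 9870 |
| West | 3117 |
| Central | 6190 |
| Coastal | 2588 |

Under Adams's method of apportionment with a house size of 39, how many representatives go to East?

Standard divisor 32044/39 ≈ 821.641; standard quotas: North 1.952, South 10.558, East 12.013, West 3.794, Central 7.534, Coastal 3.150.
Rounding up gives 2, 11, 13, 4, 8, 4 = 42 seats, so the divisor must be adjusted.
With modified divisor 880: modified quotas North 1.823, South 9.858, East 11.216, West 3.542, Central 7.034, Coastal 2.941.
Rounding up: North 2, South 10, East 12, West 4, Central 8, Coastal 3 (total 39).
East receives 12.

12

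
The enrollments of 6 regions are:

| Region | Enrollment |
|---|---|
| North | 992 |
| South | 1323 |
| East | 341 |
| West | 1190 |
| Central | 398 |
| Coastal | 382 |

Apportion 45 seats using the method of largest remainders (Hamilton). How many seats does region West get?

11

Standard divisor: 4626 ÷ 45 ≈ 102.8.
Standard quotas: North 9.650, South 12.870, East 3.317, West 11.576, Central 3.872, Coastal 3.716.
Lower quotas: North 9, South 12, East 3, West 11, Central 3, Coastal 3 (sum 41, leaving 4 seats).
Remainders in descending order: Central 0.872, South 0.870, Coastal 0.716, North 0.650, West 0.576, East 0.317.
The surplus seats go to Central, South, Coastal, North.
West receives 11.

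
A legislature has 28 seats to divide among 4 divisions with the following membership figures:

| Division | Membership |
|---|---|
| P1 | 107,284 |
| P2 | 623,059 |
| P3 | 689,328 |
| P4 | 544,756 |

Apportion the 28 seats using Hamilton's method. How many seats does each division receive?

The standard divisor is 1964427/28 ≈ 70158.107.
Standard quotas: P1 1.5292, P2 8.8808, P3 9.8254, P4 7.7647.
Lower quotas: P1 1, P2 8, P3 9, P4 7 (sum 25, leaving 3 seats).
Remainders in descending order: P2 0.8808, P3 0.8254, P4 0.7647, P1 0.5292.
The surplus seats go to P2, P3, P4.

P1 1; P2 9; P3 10; P4 8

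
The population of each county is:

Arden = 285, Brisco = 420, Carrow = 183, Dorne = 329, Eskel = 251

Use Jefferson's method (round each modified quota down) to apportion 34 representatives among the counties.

Standard divisor 1468/34 ≈ 43.176; standard quotas: Arden 6.601, Brisco 9.728, Carrow 4.238, Dorne 7.620, Eskel 5.813.
Rounding down gives 6, 9, 4, 7, 5 = 31 seats, so the divisor must be adjusted.
With modified divisor 41: modified quotas Arden 6.951, Brisco 10.244, Carrow 4.463, Dorne 8.024, Eskel 6.122.
Rounding down: Arden 6, Brisco 10, Carrow 4, Dorne 8, Eskel 6 (total 34).

Arden: 6, Brisco: 10, Carrow: 4, Dorne: 8, Eskel: 6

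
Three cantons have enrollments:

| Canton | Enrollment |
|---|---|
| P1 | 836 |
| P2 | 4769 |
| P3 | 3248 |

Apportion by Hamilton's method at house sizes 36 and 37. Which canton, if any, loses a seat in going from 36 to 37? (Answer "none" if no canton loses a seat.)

P1

At 36 seats: P1 4, P2 19, P3 13.
At 37 seats: P1 3, P2 20, P3 14.
P1 drops from 4 to 3.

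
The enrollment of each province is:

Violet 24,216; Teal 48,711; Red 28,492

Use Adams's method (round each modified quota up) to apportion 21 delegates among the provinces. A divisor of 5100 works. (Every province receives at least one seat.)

With modified divisor 5100: modified quotas Violet 4.748, Teal 9.551, Red 5.587.
Rounding up: Violet 5, Teal 10, Red 6 (total 21).

Violet 5, Teal 10, Red 6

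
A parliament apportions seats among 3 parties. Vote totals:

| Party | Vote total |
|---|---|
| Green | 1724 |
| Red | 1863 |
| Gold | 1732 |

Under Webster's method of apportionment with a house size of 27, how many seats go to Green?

Standard divisor 5319/27 ≈ 197; standard quotas: Green 8.751, Red 9.457, Gold 8.792.
Rounding to the nearest integer gives Green 9, Red 9, Gold 9 — total 27, matching the house size, so no adjustment is needed.
Green receives 9.

9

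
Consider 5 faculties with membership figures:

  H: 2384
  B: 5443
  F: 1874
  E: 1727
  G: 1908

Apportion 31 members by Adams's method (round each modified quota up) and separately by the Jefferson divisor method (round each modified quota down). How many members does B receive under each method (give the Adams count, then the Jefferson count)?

Adams: H 6, B 12, F 4, E 4, G 5.
Jefferson: H 6, B 13, F 4, E 4, G 4.
B gets 12 under Adams and 13 under Jefferson.

12 and 13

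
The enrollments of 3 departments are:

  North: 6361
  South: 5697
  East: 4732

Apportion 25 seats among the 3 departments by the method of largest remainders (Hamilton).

Total 16790; standard divisor 16790/25 ≈ 671.6.
Standard quotas: North 9.4714, South 8.4827, East 7.0459.
Lower quotas: North 9, South 8, East 7 (sum 24, leaving 1 seat).
Remainders in descending order: South 0.4827, North 0.4714, East 0.0459.
The surplus seat goes to South.

North=9, South=9, East=7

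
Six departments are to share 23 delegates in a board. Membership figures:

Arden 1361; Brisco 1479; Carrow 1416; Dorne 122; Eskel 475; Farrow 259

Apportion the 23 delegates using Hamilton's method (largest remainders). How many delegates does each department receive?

Arden: 6, Brisco: 7, Carrow: 6, Dorne: 1, Eskel: 2, Farrow: 1

The standard divisor is 5112/23 ≈ 222.261.
Standard quotas: Arden 6.123, Brisco 6.654, Carrow 6.371, Dorne 0.549, Eskel 2.137, Farrow 1.165.
Lower quotas: Arden 6, Brisco 6, Carrow 6, Dorne 0, Eskel 2, Farrow 1 (sum 21, leaving 2 seats).
Remainders in descending order: Brisco 0.654, Dorne 0.549, Carrow 0.371, Farrow 0.165, Eskel 0.137, Arden 0.123.
The surplus seats go to Brisco, Dorne.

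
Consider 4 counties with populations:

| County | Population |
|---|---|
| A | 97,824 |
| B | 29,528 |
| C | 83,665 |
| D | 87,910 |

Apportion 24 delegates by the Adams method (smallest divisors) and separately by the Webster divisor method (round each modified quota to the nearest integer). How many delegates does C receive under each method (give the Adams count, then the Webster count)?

6 and 7

Adams: A 8, B 3, C 6, D 7.
Webster: A 8, B 2, C 7, D 7.
C gets 6 under Adams and 7 under Webster.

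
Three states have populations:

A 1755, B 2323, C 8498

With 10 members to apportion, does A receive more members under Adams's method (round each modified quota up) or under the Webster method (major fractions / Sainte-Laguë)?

Adams: A 2, B 2, C 6.
Webster: A 1, B 2, C 7.
A gets 2 under Adams and 1 under Webster.

Adams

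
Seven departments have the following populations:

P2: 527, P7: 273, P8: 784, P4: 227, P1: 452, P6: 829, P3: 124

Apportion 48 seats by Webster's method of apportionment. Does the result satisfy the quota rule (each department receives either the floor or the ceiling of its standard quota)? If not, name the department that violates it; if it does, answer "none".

none

Standard quotas: P2 7.866, P7 4.075, P8 11.701, P4 3.388, P1 6.746, P6 12.373, P3 1.851.
Webster allocation: P2 8, P7 4, P8 12, P4 3, P1 7, P6 12, P3 2.
Every allocation lies between the lower and upper quota.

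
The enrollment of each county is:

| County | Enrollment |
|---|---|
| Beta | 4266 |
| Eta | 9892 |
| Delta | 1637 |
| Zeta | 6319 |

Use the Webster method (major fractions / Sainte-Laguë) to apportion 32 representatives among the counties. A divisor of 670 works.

Beta 6, Eta 15, Delta 2, Zeta 9

With modified divisor 670: modified quotas Beta 6.367, Eta 14.764, Delta 2.443, Zeta 9.431.
Rounding to the nearest integer: Beta 6, Eta 15, Delta 2, Zeta 9 (total 32).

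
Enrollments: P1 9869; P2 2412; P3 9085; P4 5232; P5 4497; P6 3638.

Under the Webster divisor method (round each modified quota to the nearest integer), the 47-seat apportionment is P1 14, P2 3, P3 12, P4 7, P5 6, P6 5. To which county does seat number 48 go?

Priority for the next seat is population ÷ (current seats + 0.5).
Priorities: P1 680.621, P2 689.143, P3 726.800, P4 697.600, P5 691.846, P6 661.455.
Highest priority: P3.

P3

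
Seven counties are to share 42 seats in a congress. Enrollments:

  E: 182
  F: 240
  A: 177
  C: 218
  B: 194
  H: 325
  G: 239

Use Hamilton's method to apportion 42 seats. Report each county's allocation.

The standard divisor is 1575/42 ≈ 37.5.
Standard quotas: E 4.853, F 6.400, A 4.720, C 5.813, B 5.173, H 8.667, G 6.373.
Lower quotas: E 4, F 6, A 4, C 5, B 5, H 8, G 6 (sum 38, leaving 4 seats).
Remainders in descending order: E 0.853, C 0.813, A 0.720, H 0.667, F 0.400, G 0.373, B 0.173.
The surplus seats go to E, C, A, H.

E 5, F 6, A 5, C 6, B 5, H 9, G 6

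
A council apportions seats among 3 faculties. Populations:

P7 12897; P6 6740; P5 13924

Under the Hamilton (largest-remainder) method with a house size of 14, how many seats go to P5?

The standard divisor is 33561/14 ≈ 2397.214.
Standard quotas: P7 5.3800, P6 2.8116, P5 5.8084.
Lower quotas: P7 5, P6 2, P5 5 (sum 12, leaving 2 seats).
Remainders in descending order: P6 0.8116, P5 0.8084, P7 0.3800.
Largest remainders: P6, P5 receive the extra seats.
P5 receives 6.

6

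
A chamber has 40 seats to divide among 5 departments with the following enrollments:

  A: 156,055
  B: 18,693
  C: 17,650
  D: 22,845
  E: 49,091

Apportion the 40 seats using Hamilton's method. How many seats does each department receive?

A 24; B 3; C 3; D 3; E 7

Total 264334; standard divisor 264334/40 ≈ 6608.35.
Standard quotas: A 23.6148, B 2.8287, C 2.6709, D 3.4570, E 7.4286.
Lower quotas: A 23, B 2, C 2, D 3, E 7 (sum 37, leaving 3 seats).
Remainders in descending order: B 0.8287, C 0.6709, A 0.6148, D 0.4570, E 0.4286.
The surplus seats go to B, C, A.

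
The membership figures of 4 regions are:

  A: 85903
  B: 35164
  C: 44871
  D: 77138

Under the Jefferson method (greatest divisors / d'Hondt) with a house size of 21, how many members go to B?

3

Standard divisor 243076/21 ≈ 11575.048; standard quotas: A 7.421, B 3.038, C 3.877, D 6.664.
Rounding down gives 7, 3, 3, 6 = 19 seats, so the divisor must be adjusted.
With modified divisor 10900: modified quotas A 7.881, B 3.226, C 4.117, D 7.077.
Rounding down: A 7, B 3, C 4, D 7 (total 21).
B receives 3.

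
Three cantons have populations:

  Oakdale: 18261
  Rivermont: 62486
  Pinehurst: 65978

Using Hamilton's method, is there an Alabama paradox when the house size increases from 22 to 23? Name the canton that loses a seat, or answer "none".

none

At 22 seats: Oakdale 3, Rivermont 9, Pinehurst 10.
At 23 seats: Oakdale 3, Rivermont 10, Pinehurst 10.
No canton's allocation decreased.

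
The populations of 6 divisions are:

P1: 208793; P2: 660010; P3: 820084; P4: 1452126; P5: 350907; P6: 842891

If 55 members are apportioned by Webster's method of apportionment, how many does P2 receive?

8

Standard divisor 4334811/55 ≈ 78814.745; standard quotas: P1 2.649, P2 8.374, P3 10.405, P4 18.425, P5 4.452, P6 10.695.
Rounding to the nearest integer gives 3, 8, 10, 18, 4, 11 = 54 seats, so the divisor must be adjusted.
With modified divisor 78376.3: modified quotas P1 2.664, P2 8.421, P3 10.463, P4 18.528, P5 4.477, P6 10.754.
Rounding to the nearest integer: P1 3, P2 8, P3 10, P4 19, P5 4, P6 11 (total 55).
P2 receives 8.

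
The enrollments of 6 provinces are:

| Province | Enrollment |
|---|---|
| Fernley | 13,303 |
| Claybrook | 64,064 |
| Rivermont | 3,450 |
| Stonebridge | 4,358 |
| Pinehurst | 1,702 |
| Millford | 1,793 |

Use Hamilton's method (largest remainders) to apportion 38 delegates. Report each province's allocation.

Fernley 6; Claybrook 27; Rivermont 1; Stonebridge 2; Pinehurst 1; Millford 1

Total 88670; standard divisor 88670/38 ≈ 2333.421.
Standard quotas: Fernley 5.7011, Claybrook 27.4550, Rivermont 1.4785, Stonebridge 1.8676, Pinehurst 0.7294, Millford 0.7684.
Lower quotas: Fernley 5, Claybrook 27, Rivermont 1, Stonebridge 1, Pinehurst 0, Millford 0 (sum 34, leaving 4 seats).
Remainders in descending order: Stonebridge 0.8676, Millford 0.7684, Pinehurst 0.7294, Fernley 0.7011, Rivermont 0.4785, Claybrook 0.4550.
The surplus seats go to Stonebridge, Millford, Pinehurst, Fernley.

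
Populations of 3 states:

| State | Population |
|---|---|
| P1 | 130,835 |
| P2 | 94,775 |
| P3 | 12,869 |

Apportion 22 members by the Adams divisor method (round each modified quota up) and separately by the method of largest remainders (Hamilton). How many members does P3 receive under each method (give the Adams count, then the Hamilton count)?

2 and 1

Adams: P1 12, P2 8, P3 2.
Hamilton: P1 12, P2 9, P3 1.
P3 gets 2 under Adams and 1 under Hamilton.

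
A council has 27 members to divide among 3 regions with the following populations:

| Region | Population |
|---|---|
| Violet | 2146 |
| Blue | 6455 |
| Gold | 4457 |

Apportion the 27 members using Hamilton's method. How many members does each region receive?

The standard divisor is 13058/27 ≈ 483.63.
Standard quotas: Violet 4.4373, Blue 13.3470, Gold 9.2157.
Lower quotas: Violet 4, Blue 13, Gold 9 (sum 26, leaving 1 seat).
Remainders in descending order: Violet 0.4373, Blue 0.3470, Gold 0.2157.
Largest remainder: Violet receives the extra seat.

Violet: 5, Blue: 13, Gold: 9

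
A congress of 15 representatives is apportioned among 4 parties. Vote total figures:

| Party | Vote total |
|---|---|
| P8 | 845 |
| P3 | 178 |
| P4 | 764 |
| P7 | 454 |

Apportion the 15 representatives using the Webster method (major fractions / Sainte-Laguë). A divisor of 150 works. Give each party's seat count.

P8 6, P3 1, P4 5, P7 3

With modified divisor 150: modified quotas P8 5.633, P3 1.187, P4 5.093, P7 3.027.
Rounding to the nearest integer: P8 6, P3 1, P4 5, P7 3 (total 15).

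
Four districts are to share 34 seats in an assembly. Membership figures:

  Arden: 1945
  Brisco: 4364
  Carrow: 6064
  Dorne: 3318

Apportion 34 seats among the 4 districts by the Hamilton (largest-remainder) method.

Total 15691; standard divisor 15691/34 ≈ 461.5.
Standard quotas: Arden 4.2145, Brisco 9.4561, Carrow 13.1398, Dorne 7.1896.
Lower quotas: Arden 4, Brisco 9, Carrow 13, Dorne 7 (sum 33, leaving 1 seat).
Remainders in descending order: Brisco 0.4561, Arden 0.2145, Dorne 0.1896, Carrow 0.1398.
Largest remainder: Brisco receives the extra seat.

Arden 4; Brisco 10; Carrow 13; Dorne 7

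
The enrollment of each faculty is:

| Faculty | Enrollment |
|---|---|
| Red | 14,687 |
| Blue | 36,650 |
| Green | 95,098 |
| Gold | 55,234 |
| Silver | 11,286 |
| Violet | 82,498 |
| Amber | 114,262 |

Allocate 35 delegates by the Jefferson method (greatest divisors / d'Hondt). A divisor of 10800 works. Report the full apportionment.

Red 1; Blue 3; Green 8; Gold 5; Silver 1; Violet 7; Amber 10

With modified divisor 10800: modified quotas Red 1.360, Blue 3.394, Green 8.805, Gold 5.114, Silver 1.045, Violet 7.639, Amber 10.580.
Rounding down: Red 1, Blue 3, Green 8, Gold 5, Silver 1, Violet 7, Amber 10 (total 35).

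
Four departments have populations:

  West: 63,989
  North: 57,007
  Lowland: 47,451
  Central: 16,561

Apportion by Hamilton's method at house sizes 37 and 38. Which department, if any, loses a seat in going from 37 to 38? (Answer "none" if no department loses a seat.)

At 37 seats: West 13, North 11, Lowland 10, Central 3.
At 38 seats: West 13, North 12, Lowland 10, Central 3.
No department's allocation decreased.

none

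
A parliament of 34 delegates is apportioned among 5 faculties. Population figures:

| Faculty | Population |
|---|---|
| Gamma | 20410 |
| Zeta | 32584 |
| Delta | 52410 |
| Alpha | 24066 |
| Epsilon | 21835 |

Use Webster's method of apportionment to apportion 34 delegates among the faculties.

Standard divisor 151305/34 ≈ 4450.147; standard quotas: Gamma 4.586, Zeta 7.322, Delta 11.777, Alpha 5.408, Epsilon 4.907.
Rounding to the nearest integer gives Gamma 5, Zeta 7, Delta 12, Alpha 5, Epsilon 5 — total 34, matching the house size, so no adjustment is needed.

Gamma 5, Zeta 7, Delta 12, Alpha 5, Epsilon 5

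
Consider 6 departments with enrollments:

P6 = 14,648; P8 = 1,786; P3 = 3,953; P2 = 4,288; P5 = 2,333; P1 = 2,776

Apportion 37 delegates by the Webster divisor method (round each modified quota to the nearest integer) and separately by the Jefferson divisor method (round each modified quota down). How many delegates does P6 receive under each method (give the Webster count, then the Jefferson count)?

Webster: P6 18, P8 2, P3 5, P2 5, P5 3, P1 4.
Jefferson: P6 19, P8 2, P3 5, P2 5, P5 3, P1 3.
P6 gets 18 under Webster and 19 under Jefferson.

18 and 19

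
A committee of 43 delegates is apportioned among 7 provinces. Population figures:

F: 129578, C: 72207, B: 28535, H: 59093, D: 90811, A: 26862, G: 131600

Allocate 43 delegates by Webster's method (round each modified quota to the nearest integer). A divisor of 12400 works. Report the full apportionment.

F=10, C=6, B=2, H=5, D=7, A=2, G=11

With modified divisor 12400: modified quotas F 10.450, C 5.823, B 2.301, H 4.766, D 7.323, A 2.166, G 10.613.
Rounding to the nearest integer: F 10, C 6, B 2, H 5, D 7, A 2, G 11 (total 43).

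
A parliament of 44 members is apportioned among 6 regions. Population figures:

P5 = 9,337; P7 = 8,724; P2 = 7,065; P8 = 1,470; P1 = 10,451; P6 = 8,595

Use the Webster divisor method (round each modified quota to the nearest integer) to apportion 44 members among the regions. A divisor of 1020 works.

With modified divisor 1020: modified quotas P5 9.154, P7 8.553, P2 6.926, P8 1.441, P1 10.246, P6 8.426.
Rounding to the nearest integer: P5 9, P7 9, P2 7, P8 1, P1 10, P6 8 (total 44).

P5: 9, P7: 9, P2: 7, P8: 1, P1: 10, P6: 8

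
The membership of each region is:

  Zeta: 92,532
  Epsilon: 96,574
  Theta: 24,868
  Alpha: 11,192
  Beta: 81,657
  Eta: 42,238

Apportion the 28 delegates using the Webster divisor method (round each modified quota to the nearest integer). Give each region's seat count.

Zeta: 7, Epsilon: 8, Theta: 2, Alpha: 1, Beta: 7, Eta: 3

Standard divisor 349061/28 ≈ 12466.464; standard quotas: Zeta 7.422, Epsilon 7.747, Theta 1.995, Alpha 0.898, Beta 6.550, Eta 3.388.
Rounding to the nearest integer gives Zeta 7, Epsilon 8, Theta 2, Alpha 1, Beta 7, Eta 3 — total 28, matching the house size, so no adjustment is needed.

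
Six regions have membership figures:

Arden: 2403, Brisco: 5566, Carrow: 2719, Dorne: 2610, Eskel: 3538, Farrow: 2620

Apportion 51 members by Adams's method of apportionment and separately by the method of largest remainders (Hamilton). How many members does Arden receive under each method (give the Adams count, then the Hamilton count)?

7 and 6

Adams: Arden 7, Brisco 14, Carrow 7, Dorne 7, Eskel 9, Farrow 7.
Hamilton: Arden 6, Brisco 15, Carrow 7, Dorne 7, Eskel 9, Farrow 7.
Arden gets 7 under Adams and 6 under Hamilton.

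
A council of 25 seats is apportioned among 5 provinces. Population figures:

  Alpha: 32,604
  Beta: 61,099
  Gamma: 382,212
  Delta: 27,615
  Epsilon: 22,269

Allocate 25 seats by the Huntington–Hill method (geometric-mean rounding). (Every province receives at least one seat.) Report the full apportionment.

Alpha=2, Beta=3, Gamma=18, Delta=1, Epsilon=1

With divisor 21259: modified quotas Alpha 1.534, Beta 2.874, Gamma 17.979, Delta 1.299, Epsilon 1.048.
Geometric-mean thresholds: Alpha √(1·2)=1.414, Beta √(2·3)=2.449, Gamma √(17·18)=17.493, Delta √(1·2)=1.414, Epsilon √(1·2)=1.414.
Each quota rounded against its threshold gives Alpha 2, Beta 3, Gamma 18, Delta 1, Epsilon 1 (total 25).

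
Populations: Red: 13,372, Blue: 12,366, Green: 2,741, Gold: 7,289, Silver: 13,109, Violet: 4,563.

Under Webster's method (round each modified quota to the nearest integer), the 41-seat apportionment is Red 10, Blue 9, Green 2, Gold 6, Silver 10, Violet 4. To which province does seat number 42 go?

Priority for the next seat is population ÷ (current seats + 0.5).
Priorities: Red 1273.524, Blue 1301.684, Green 1096.400, Gold 1121.385, Silver 1248.476, Violet 1014.000.
Highest priority: Blue.

Blue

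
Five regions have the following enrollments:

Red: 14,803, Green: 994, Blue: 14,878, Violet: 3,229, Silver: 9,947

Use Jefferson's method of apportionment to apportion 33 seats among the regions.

Red=11; Green=0; Blue=12; Violet=2; Silver=8

Standard divisor 43851/33 ≈ 1328.818; standard quotas: Red 11.140, Green 0.748, Blue 11.196, Violet 2.430, Silver 7.486.
Rounding down gives 11, 0, 11, 2, 7 = 31 seats, so the divisor must be adjusted.
With modified divisor 1237: modified quotas Red 11.967, Green 0.804, Blue 12.027, Violet 2.610, Silver 8.041.
Rounding down: Red 11, Green 0, Blue 12, Violet 2, Silver 8 (total 33).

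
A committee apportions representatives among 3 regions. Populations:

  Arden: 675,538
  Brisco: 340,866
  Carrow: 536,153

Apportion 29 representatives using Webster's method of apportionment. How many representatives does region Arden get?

Standard divisor 1552557/29 ≈ 53536.448; standard quotas: Arden 12.618, Brisco 6.367, Carrow 10.015.
Rounding to the nearest integer gives Arden 13, Brisco 6, Carrow 10 — total 29, matching the house size, so no adjustment is needed.
Arden receives 13.

13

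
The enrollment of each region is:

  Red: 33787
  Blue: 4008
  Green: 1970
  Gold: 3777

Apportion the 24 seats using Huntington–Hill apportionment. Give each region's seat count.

With divisor 1780: modified quotas Red 18.981, Blue 2.252, Green 1.107, Gold 2.122.
Geometric-mean thresholds: Red √(18·19)=18.493, Blue √(2·3)=2.449, Green √(1·2)=1.414, Gold √(2·3)=2.449.
Each quota rounded against its threshold gives Red 19, Blue 2, Green 1, Gold 2 (total 24).

Red=19; Blue=2; Green=1; Gold=2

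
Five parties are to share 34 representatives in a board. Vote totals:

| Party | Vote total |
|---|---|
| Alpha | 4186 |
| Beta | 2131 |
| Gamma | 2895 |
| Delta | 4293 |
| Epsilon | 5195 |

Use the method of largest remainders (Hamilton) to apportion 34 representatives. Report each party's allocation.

The standard divisor is 18700/34 = 550.
Standard quotas: Alpha 7.6109, Beta 3.8745, Gamma 5.2636, Delta 7.8055, Epsilon 9.4455.
Lower quotas: Alpha 7, Beta 3, Gamma 5, Delta 7, Epsilon 9 (sum 31, leaving 3 seats).
Remainders in descending order: Beta 0.8745, Delta 0.8055, Alpha 0.6109, Epsilon 0.4455, Gamma 0.2636.
Largest remainders: Beta, Delta, Alpha receive the extra seats.

Alpha=8, Beta=4, Gamma=5, Delta=8, Epsilon=9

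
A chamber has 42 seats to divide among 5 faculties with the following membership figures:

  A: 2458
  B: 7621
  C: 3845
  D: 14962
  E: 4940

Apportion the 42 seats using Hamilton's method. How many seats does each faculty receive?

Standard divisor: 33826 ÷ 42 ≈ 805.381.
Standard quotas: A 3.0520, B 9.4626, C 4.7741, D 18.5775, E 6.1337.
Lower quotas: A 3, B 9, C 4, D 18, E 6 (sum 40, leaving 2 seats).
Remainders in descending order: C 0.7741, D 0.5775, B 0.4626, E 0.1337, A 0.0520.
The surplus seats go to C, D.

A: 3, B: 9, C: 5, D: 19, E: 6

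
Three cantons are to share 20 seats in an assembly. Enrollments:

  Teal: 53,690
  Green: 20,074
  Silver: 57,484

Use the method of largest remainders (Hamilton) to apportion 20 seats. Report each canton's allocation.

Teal 8, Green 3, Silver 9

Standard divisor: 131248 ÷ 20 ≈ 6562.4.
Standard quotas: Teal 8.1815, Green 3.0589, Silver 8.7596.
Lower quotas: Teal 8, Green 3, Silver 8 (sum 19, leaving 1 seat).
Remainders in descending order: Silver 0.7596, Teal 0.1815, Green 0.0589.
The surplus seat goes to Silver.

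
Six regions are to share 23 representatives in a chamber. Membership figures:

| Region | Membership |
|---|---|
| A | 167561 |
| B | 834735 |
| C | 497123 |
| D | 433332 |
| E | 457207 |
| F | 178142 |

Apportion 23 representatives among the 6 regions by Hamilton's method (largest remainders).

A 2, B 7, C 4, D 4, E 4, F 2

The standard divisor is 2568100/23 ≈ 111656.522.
Standard quotas: A 1.5007, B 7.4759, C 4.4523, D 3.8809, E 4.0948, F 1.5954.
Lower quotas: A 1, B 7, C 4, D 3, E 4, F 1 (sum 20, leaving 3 seats).
Remainders in descending order: D 0.8809, F 0.5954, A 0.5007, B 0.4759, C 0.4523, E 0.0948.
The surplus seats go to D, F, A.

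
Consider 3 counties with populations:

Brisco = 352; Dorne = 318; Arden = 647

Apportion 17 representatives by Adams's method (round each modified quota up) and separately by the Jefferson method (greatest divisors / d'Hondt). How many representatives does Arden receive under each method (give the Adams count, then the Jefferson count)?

Adams: Brisco 5, Dorne 4, Arden 8.
Jefferson: Brisco 4, Dorne 4, Arden 9.
Arden gets 8 under Adams and 9 under Jefferson.

8 and 9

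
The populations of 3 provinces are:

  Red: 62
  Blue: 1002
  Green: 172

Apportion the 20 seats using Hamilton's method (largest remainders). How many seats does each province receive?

Total 1236; standard divisor 1236/20 ≈ 61.8.
Standard quotas: Red 1.003, Blue 16.214, Green 2.783.
Lower quotas: Red 1, Blue 16, Green 2 (sum 19, leaving 1 seat).
Remainders in descending order: Green 0.783, Blue 0.214, Red 0.003.
Largest remainder: Green receives the extra seat.

Red=1, Blue=16, Green=3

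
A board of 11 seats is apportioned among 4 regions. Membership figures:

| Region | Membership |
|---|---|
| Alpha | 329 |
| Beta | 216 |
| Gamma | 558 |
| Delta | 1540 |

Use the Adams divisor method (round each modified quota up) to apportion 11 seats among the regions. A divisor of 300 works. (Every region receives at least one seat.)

With modified divisor 300: modified quotas Alpha 1.097, Beta 0.720, Gamma 1.860, Delta 5.133.
Rounding up: Alpha 2, Beta 1, Gamma 2, Delta 6 (total 11).

Alpha 2, Beta 1, Gamma 2, Delta 6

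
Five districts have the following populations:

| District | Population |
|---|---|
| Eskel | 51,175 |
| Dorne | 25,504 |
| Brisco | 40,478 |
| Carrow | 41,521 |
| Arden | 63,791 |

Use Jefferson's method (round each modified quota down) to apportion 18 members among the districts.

Eskel: 4, Dorne: 2, Brisco: 3, Carrow: 3, Arden: 6

Standard divisor 222469/18 ≈ 12359.389; standard quotas: Eskel 4.141, Dorne 2.064, Brisco 3.275, Carrow 3.359, Arden 5.161.
Rounding down gives 4, 2, 3, 3, 5 = 17 seats, so the divisor must be adjusted.
With modified divisor 10500: modified quotas Eskel 4.874, Dorne 2.429, Brisco 3.855, Carrow 3.954, Arden 6.075.
Rounding down: Eskel 4, Dorne 2, Brisco 3, Carrow 3, Arden 6 (total 18).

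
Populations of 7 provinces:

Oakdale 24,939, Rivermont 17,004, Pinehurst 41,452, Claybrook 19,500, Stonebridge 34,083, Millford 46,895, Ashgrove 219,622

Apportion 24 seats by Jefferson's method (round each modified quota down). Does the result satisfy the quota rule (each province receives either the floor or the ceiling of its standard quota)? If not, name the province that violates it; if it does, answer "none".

none

Standard quotas: Oakdale 1.483, Rivermont 1.011, Pinehurst 2.466, Claybrook 1.160, Stonebridge 2.027, Millford 2.789, Ashgrove 13.063.
Jefferson allocation: Oakdale 1, Rivermont 1, Pinehurst 2, Claybrook 1, Stonebridge 2, Millford 3, Ashgrove 14.
Every allocation lies between the lower and upper quota.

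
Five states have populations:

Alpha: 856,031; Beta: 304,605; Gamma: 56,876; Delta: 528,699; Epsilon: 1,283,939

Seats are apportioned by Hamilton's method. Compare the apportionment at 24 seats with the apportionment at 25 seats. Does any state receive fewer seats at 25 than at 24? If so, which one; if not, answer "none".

At 24 seats: Alpha 7, Beta 2, Gamma 1, Delta 4, Epsilon 10.
At 25 seats: Alpha 7, Beta 3, Gamma 0, Delta 4, Epsilon 11.
Gamma drops from 1 to 0.

Gamma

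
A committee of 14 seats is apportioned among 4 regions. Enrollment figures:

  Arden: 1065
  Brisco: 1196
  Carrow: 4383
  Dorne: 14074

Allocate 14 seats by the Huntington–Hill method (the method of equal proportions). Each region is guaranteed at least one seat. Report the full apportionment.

With divisor 1571: modified quotas Arden 0.678, Brisco 0.761, Carrow 2.790, Dorne 8.959.
Geometric-mean thresholds: Arden (min 1), Brisco (min 1), Carrow √(2·3)=2.449, Dorne √(8·9)=8.485.
Each quota rounded against its threshold gives Arden 1, Brisco 1, Carrow 3, Dorne 9 (total 14).

Arden 1, Brisco 1, Carrow 3, Dorne 9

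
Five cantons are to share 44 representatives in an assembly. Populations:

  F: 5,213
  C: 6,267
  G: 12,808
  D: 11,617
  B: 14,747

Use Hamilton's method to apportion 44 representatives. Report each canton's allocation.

Standard divisor: 50652 ÷ 44 ≈ 1151.182.
Standard quotas: F 4.5284, C 5.4440, G 11.1260, D 10.0914, B 12.8103.
Lower quotas: F 4, C 5, G 11, D 10, B 12 (sum 42, leaving 2 seats).
Remainders in descending order: B 0.8103, F 0.5284, C 0.4440, G 0.1260, D 0.0914.
The surplus seats go to B, F.

F=5, C=5, G=11, D=10, B=13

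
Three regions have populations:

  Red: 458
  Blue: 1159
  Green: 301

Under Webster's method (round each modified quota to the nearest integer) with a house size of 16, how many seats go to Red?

4

Standard divisor 1918/16 ≈ 119.875; standard quotas: Red 3.821, Blue 9.668, Green 2.511.
Rounding to the nearest integer gives 4, 10, 3 = 17 seats, so the divisor must be adjusted.
With modified divisor 121.52: modified quotas Red 3.769, Blue 9.538, Green 2.477.
Rounding to the nearest integer: Red 4, Blue 10, Green 2 (total 16).
Red receives 4.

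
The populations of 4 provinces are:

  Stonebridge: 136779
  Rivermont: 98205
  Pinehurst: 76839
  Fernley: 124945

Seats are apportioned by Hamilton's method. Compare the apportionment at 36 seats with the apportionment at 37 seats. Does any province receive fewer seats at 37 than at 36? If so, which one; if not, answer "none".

Pinehurst

At 36 seats: Stonebridge 11, Rivermont 8, Pinehurst 7, Fernley 10.
At 37 seats: Stonebridge 12, Rivermont 8, Pinehurst 6, Fernley 11.
Pinehurst drops from 7 to 6.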